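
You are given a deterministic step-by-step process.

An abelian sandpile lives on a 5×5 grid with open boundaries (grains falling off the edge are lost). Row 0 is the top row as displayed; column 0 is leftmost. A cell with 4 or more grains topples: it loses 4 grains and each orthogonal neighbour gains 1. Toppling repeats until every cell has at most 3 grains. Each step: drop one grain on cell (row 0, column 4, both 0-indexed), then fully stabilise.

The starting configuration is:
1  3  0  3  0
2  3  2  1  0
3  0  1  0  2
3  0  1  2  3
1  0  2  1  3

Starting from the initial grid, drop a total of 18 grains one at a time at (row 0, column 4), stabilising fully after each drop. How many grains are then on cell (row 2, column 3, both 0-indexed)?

k=0  1  3  0  3  0
2  3  2  1  0
3  0  1  0  2
3  0  1  2  3
1  0  2  1  3
k=1  1  3  0  3  1
2  3  2  1  0
3  0  1  0  2
3  0  1  2  3
1  0  2  1  3
k=2  1  3  0  3  2
2  3  2  1  0
3  0  1  0  2
3  0  1  2  3
1  0  2  1  3
k=3  1  3  0  3  3
2  3  2  1  0
3  0  1  0  2
3  0  1  2  3
1  0  2  1  3
k=4  1  3  1  0  1
2  3  2  2  1
3  0  1  0  2
3  0  1  2  3
1  0  2  1  3
k=5  1  3  1  0  2
2  3  2  2  1
3  0  1  0  2
3  0  1  2  3
1  0  2  1  3
k=6  1  3  1  0  3
2  3  2  2  1
3  0  1  0  2
3  0  1  2  3
1  0  2  1  3
k=7  1  3  1  1  0
2  3  2  2  2
3  0  1  0  2
3  0  1  2  3
1  0  2  1  3
k=8  1  3  1  1  1
2  3  2  2  2
3  0  1  0  2
3  0  1  2  3
1  0  2  1  3
k=9  1  3  1  1  2
2  3  2  2  2
3  0  1  0  2
3  0  1  2  3
1  0  2  1  3
k=10  1  3  1  1  3
2  3  2  2  2
3  0  1  0  2
3  0  1  2  3
1  0  2  1  3
k=11  1  3  1  2  0
2  3  2  2  3
3  0  1  0  2
3  0  1  2  3
1  0  2  1  3
k=12  1  3  1  2  1
2  3  2  2  3
3  0  1  0  2
3  0  1  2  3
1  0  2  1  3
k=13  1  3  1  2  2
2  3  2  2  3
3  0  1  0  2
3  0  1  2  3
1  0  2  1  3
k=14  1  3  1  2  3
2  3  2  2  3
3  0  1  0  2
3  0  1  2  3
1  0  2  1  3
k=15  1  3  1  3  1
2  3  2  3  0
3  0  1  0  3
3  0  1  2  3
1  0  2  1  3
k=16  1  3  1  3  2
2  3  2  3  0
3  0  1  0  3
3  0  1  2  3
1  0  2  1  3
k=17  1  3  1  3  3
2  3  2  3  0
3  0  1  0  3
3  0  1  2  3
1  0  2  1  3
k=18  1  3  2  1  1
2  3  3  0  2
3  0  1  1  3
3  0  1  2  3
1  0  2  1  3

1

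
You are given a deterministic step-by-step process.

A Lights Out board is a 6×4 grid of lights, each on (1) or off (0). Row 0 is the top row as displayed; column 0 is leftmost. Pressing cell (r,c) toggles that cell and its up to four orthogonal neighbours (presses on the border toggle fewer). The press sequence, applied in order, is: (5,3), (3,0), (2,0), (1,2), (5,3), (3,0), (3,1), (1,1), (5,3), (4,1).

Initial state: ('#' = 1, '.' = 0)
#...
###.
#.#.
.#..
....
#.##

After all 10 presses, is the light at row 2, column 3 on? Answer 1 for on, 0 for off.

0

step 0: #...
###.
#.#.
.#..
....
#.##
step 1: #...
###.
#.#.
.#..
...#
#...
step 2: #...
###.
..#.
#...
#..#
#...
step 3: #...
.##.
###.
....
#..#
#...
step 4: #.#.
...#
##..
....
#..#
#...
step 5: #.#.
...#
##..
....
#...
#.##
step 6: #.#.
...#
.#..
##..
....
#.##
step 7: #.#.
...#
....
..#.
.#..
#.##
step 8: ###.
####
.#..
..#.
.#..
#.##
step 9: ###.
####
.#..
..#.
.#.#
#...
step 10: ###.
####
.#..
.##.
#.##
##..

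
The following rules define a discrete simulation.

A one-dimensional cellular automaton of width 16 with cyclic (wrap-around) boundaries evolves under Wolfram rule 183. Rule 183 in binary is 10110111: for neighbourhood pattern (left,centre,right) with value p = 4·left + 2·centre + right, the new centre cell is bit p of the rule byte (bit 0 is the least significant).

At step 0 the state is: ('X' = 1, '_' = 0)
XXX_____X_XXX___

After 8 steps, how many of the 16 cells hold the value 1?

0) XXX_____X_XXX___
1) _X_XXXXXXX_X_XXX
2) XXX_XXXXX_XXX_X_
3) _X_X_XXX_X_X_XXX
4) XXXXX_X_XXXXX_X_
5) _XXX_XXX_XXX_XXX
6) X_X_X_X_X_X_X_X_
7) XXXXXXXXXXXXXXXX
8) XXXXXXXXXXXXXXXX

16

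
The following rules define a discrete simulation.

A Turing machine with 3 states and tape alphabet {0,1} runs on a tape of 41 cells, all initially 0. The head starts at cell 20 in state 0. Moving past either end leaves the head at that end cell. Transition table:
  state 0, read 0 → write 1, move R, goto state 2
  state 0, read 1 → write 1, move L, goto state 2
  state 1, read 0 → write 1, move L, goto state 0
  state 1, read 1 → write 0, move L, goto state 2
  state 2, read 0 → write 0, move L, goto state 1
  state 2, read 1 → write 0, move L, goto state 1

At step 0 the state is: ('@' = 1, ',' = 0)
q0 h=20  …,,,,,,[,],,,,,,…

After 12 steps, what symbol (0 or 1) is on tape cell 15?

0

[0] q0 h=20  …,,,,,,[,],,,,,,…
[1] q2 h=21  …,,,,,@[,],,,,,,…
[2] q1 h=20  …,,,,,,[@],,,,,,…
[3] q2 h=19  …,,,,,,[,],,,,,,…
[4] q1 h=18  …,,,,,,[,],,,,,,…
[5] q0 h=17  …,,,,,,[,]@,,,,,…
[6] q2 h=18  …,,,,,@[@],,,,,,…
[7] q1 h=17  …,,,,,,[@],,,,,,…
[8] q2 h=16  …,,,,,,[,],,,,,,…
[9] q1 h=15  …,,,,,,[,],,,,,,…
[10] q0 h=14  …,,,,,,[,]@,,,,,…
[11] q2 h=15  …,,,,,@[@],,,,,,…
[12] q1 h=14  …,,,,,,[@],,,,,,…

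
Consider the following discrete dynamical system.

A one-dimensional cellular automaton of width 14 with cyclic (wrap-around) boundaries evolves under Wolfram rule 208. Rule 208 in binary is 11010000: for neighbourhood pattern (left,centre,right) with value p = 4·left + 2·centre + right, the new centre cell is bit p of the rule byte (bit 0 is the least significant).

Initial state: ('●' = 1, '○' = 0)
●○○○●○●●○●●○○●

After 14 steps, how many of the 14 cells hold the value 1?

5

t=0: ●○○○●○●●○●●○○●
t=1: ●●○○○○○●○○●●○○
t=2: ○●●○○○○○●○○●●○
t=3: ○○●●○○○○○●○○●●
t=4: ●○○●●○○○○○●○○●
t=5: ●●○○●●○○○○○●○○
t=6: ○●●○○●●○○○○○●○
t=7: ○○●●○○●●○○○○○●
t=8: ●○○●●○○●●○○○○○
t=9: ○●○○●●○○●●○○○○
t=10: ○○●○○●●○○●●○○○
t=11: ○○○●○○●●○○●●○○
t=12: ○○○○●○○●●○○●●○
t=13: ○○○○○●○○●●○○●●
t=14: ●○○○○○●○○●●○○●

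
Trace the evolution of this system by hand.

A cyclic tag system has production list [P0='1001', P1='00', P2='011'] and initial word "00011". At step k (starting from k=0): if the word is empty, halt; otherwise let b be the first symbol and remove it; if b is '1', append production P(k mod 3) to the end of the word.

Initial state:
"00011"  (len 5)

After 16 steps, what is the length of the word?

t=0: "00011"  (len 5)
t=1: "0011"  (len 4)
t=2: "011"  (len 3)
t=3: "11"  (len 2)
t=4: "11001"  (len 5)
t=5: "100100"  (len 6)
t=6: "00100011"  (len 8)
t=7: "0100011"  (len 7)
t=8: "100011"  (len 6)
t=9: "00011011"  (len 8)
t=10: "0011011"  (len 7)
t=11: "011011"  (len 6)
t=12: "11011"  (len 5)
t=13: "10111001"  (len 8)
t=14: "011100100"  (len 9)
t=15: "11100100"  (len 8)
t=16: "11001001001"  (len 11)

11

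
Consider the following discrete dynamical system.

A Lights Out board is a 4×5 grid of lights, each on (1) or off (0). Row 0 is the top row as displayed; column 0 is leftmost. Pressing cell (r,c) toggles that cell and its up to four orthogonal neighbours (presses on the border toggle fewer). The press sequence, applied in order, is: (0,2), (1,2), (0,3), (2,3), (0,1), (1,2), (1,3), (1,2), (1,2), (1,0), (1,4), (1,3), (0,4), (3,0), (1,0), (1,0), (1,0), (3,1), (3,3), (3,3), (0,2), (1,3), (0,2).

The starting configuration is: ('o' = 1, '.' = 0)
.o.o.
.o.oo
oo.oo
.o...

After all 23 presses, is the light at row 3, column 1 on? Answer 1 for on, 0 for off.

0) .o.o.
.o.oo
oo.oo
.o...
1) ..o..
.oooo
oo.oo
.o...
2) .....
....o
ooooo
.o...
3) ..ooo
...oo
ooooo
.o...
4) ..ooo
....o
oo...
.o.o.
5) oo.oo
.o..o
oo...
.o.o.
6) ooooo
..ooo
ooo..
.o.o.
7) ooo.o
.....
oooo.
.o.o.
8) oo..o
.ooo.
oo.o.
.o.o.
9) ooo.o
.....
oooo.
.o.o.
10) .oo.o
oo...
.ooo.
.o.o.
11) .oo..
oo.oo
.oooo
.o.o.
12) .ooo.
ooo..
.oo.o
.o.o.
13) .oo.o
ooo.o
.oo.o
.o.o.
14) .oo.o
ooo.o
ooo.o
o..o.
15) ooo.o
..o.o
.oo.o
o..o.
16) .oo.o
ooo.o
ooo.o
o..o.
17) ooo.o
..o.o
.oo.o
o..o.
18) ooo.o
..o.o
..o.o
.ooo.
19) ooo.o
..o.o
..ooo
.o..o
20) ooo.o
..o.o
..o.o
.ooo.
21) o..oo
....o
..o.o
.ooo.
22) o...o
..oo.
..ooo
.ooo.
23) ooooo
...o.
..ooo
.ooo.

1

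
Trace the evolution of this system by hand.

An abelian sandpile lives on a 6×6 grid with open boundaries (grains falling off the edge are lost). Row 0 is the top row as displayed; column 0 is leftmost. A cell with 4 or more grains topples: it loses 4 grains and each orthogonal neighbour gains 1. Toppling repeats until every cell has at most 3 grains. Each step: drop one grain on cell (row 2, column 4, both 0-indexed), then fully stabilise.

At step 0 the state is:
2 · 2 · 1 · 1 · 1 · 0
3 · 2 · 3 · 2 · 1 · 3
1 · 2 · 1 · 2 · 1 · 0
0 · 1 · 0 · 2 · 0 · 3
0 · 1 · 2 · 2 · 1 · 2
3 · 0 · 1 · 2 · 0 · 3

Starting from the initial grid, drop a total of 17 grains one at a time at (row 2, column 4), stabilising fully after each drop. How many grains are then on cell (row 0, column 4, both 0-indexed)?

3

k=0  2 · 2 · 1 · 1 · 1 · 0
3 · 2 · 3 · 2 · 1 · 3
1 · 2 · 1 · 2 · 1 · 0
0 · 1 · 0 · 2 · 0 · 3
0 · 1 · 2 · 2 · 1 · 2
3 · 0 · 1 · 2 · 0 · 3
k=1  2 · 2 · 1 · 1 · 1 · 0
3 · 2 · 3 · 2 · 1 · 3
1 · 2 · 1 · 2 · 2 · 0
0 · 1 · 0 · 2 · 0 · 3
0 · 1 · 2 · 2 · 1 · 2
3 · 0 · 1 · 2 · 0 · 3
k=2  2 · 2 · 1 · 1 · 1 · 0
3 · 2 · 3 · 2 · 1 · 3
1 · 2 · 1 · 2 · 3 · 0
0 · 1 · 0 · 2 · 0 · 3
0 · 1 · 2 · 2 · 1 · 2
3 · 0 · 1 · 2 · 0 · 3
k=3  2 · 2 · 1 · 1 · 1 · 0
3 · 2 · 3 · 2 · 2 · 3
1 · 2 · 1 · 3 · 0 · 1
0 · 1 · 0 · 2 · 1 · 3
0 · 1 · 2 · 2 · 1 · 2
3 · 0 · 1 · 2 · 0 · 3
k=4  2 · 2 · 1 · 1 · 1 · 0
3 · 2 · 3 · 2 · 2 · 3
1 · 2 · 1 · 3 · 1 · 1
0 · 1 · 0 · 2 · 1 · 3
0 · 1 · 2 · 2 · 1 · 2
3 · 0 · 1 · 2 · 0 · 3
k=5  2 · 2 · 1 · 1 · 1 · 0
3 · 2 · 3 · 2 · 2 · 3
1 · 2 · 1 · 3 · 2 · 1
0 · 1 · 0 · 2 · 1 · 3
0 · 1 · 2 · 2 · 1 · 2
3 · 0 · 1 · 2 · 0 · 3
k=6  2 · 2 · 1 · 1 · 1 · 0
3 · 2 · 3 · 2 · 2 · 3
1 · 2 · 1 · 3 · 3 · 1
0 · 1 · 0 · 2 · 1 · 3
0 · 1 · 2 · 2 · 1 · 2
3 · 0 · 1 · 2 · 0 · 3
k=7  2 · 2 · 1 · 1 · 1 · 0
3 · 2 · 3 · 3 · 3 · 3
1 · 2 · 2 · 0 · 1 · 2
0 · 1 · 0 · 3 · 2 · 3
0 · 1 · 2 · 2 · 1 · 2
3 · 0 · 1 · 2 · 0 · 3
k=8  2 · 2 · 1 · 1 · 1 · 0
3 · 2 · 3 · 3 · 3 · 3
1 · 2 · 2 · 0 · 2 · 2
0 · 1 · 0 · 3 · 2 · 3
0 · 1 · 2 · 2 · 1 · 2
3 · 0 · 1 · 2 · 0 · 3
k=9  2 · 2 · 1 · 1 · 1 · 0
3 · 2 · 3 · 3 · 3 · 3
1 · 2 · 2 · 0 · 3 · 2
0 · 1 · 0 · 3 · 2 · 3
0 · 1 · 2 · 2 · 1 · 2
3 · 0 · 1 · 2 · 0 · 3
k=10  2 · 2 · 2 · 2 · 2 · 1
3 · 3 · 0 · 1 · 2 · 1
1 · 2 · 3 · 3 · 3 · 1
0 · 1 · 1 · 0 · 1 · 1
0 · 1 · 2 · 3 · 2 · 3
3 · 0 · 1 · 2 · 0 · 3
k=11  2 · 2 · 2 · 2 · 2 · 1
3 · 3 · 1 · 2 · 3 · 1
1 · 3 · 0 · 1 · 1 · 2
0 · 1 · 2 · 1 · 2 · 1
0 · 1 · 2 · 3 · 2 · 3
3 · 0 · 1 · 2 · 0 · 3
k=12  2 · 2 · 2 · 2 · 2 · 1
3 · 3 · 1 · 2 · 3 · 1
1 · 3 · 0 · 1 · 2 · 2
0 · 1 · 2 · 1 · 2 · 1
0 · 1 · 2 · 3 · 2 · 3
3 · 0 · 1 · 2 · 0 · 3
k=13  2 · 2 · 2 · 2 · 2 · 1
3 · 3 · 1 · 2 · 3 · 1
1 · 3 · 0 · 1 · 3 · 2
0 · 1 · 2 · 1 · 2 · 1
0 · 1 · 2 · 3 · 2 · 3
3 · 0 · 1 · 2 · 0 · 3
k=14  2 · 2 · 2 · 2 · 3 · 1
3 · 3 · 1 · 3 · 0 · 2
1 · 3 · 0 · 2 · 1 · 3
0 · 1 · 2 · 1 · 3 · 1
0 · 1 · 2 · 3 · 2 · 3
3 · 0 · 1 · 2 · 0 · 3
k=15  2 · 2 · 2 · 2 · 3 · 1
3 · 3 · 1 · 3 · 0 · 2
1 · 3 · 0 · 2 · 2 · 3
0 · 1 · 2 · 1 · 3 · 1
0 · 1 · 2 · 3 · 2 · 3
3 · 0 · 1 · 2 · 0 · 3
k=16  2 · 2 · 2 · 2 · 3 · 1
3 · 3 · 1 · 3 · 0 · 2
1 · 3 · 0 · 2 · 3 · 3
0 · 1 · 2 · 1 · 3 · 1
0 · 1 · 2 · 3 · 2 · 3
3 · 0 · 1 · 2 · 0 · 3
k=17  2 · 2 · 2 · 2 · 3 · 1
3 · 3 · 1 · 3 · 1 · 3
1 · 3 · 0 · 3 · 2 · 0
0 · 1 · 2 · 2 · 0 · 3
0 · 1 · 2 · 3 · 3 · 3
3 · 0 · 1 · 2 · 0 · 3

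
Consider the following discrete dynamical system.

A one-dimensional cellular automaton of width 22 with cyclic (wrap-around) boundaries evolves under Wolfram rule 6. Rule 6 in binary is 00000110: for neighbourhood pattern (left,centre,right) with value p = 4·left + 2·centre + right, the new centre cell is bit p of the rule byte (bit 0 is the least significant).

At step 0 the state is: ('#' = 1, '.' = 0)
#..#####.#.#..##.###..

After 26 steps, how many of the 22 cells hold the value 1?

8

k=0  #..#####.#.#..##.###..
k=1  #.#......#.#.#.......#
k=2  ..#.....##.#.#......#.
k=3  .##....#...#.#.....##.
k=4  #.....##..##.#....#...
k=5  #....#...#...#...##..#
k=6  ....##..##..##..#...#.
k=7  ...#...#...#...##..##.
k=8  ..##..##..##..#...#...
k=9  .#...#...#...##..##...
k=10  ##..##..##..#...#.....
k=11  ...#...#...##..##....#
k=12  ..##..##..#...#.....##
k=13  .#...#...##..##....#..
k=14  ##..##..#...#.....##..
k=15  ...#...##..##....#...#
k=16  ..##..#...#.....##..##
k=17  .#...##..##....#...#..
k=18  ##..#...#.....##..##..
k=19  ...##..##....#...#...#
k=20  ..#...#.....##..##..##
k=21  .##..##....#...#...#..
k=22  #...#.....##..##..##..
k=23  #..##....#...#...#...#
k=24  ..#.....##..##..##..#.
k=25  .##....#...#...#...##.
k=26  #.....##..##..##..#...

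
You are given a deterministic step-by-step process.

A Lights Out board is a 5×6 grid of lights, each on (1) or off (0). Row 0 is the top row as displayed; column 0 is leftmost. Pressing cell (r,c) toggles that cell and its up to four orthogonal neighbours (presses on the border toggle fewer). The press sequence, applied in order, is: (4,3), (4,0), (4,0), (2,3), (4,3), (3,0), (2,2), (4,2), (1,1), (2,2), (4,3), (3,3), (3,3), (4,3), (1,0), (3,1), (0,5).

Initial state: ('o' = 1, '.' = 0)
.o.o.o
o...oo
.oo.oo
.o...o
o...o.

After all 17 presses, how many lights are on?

0) .o.o.o
o...oo
.oo.oo
.o...o
o...o.
1) .o.o.o
o...oo
.oo.oo
.o.o.o
o.oo..
2) .o.o.o
o...oo
.oo.oo
oo.o.o
.ooo..
3) .o.o.o
o...oo
.oo.oo
.o.o.o
o.oo..
4) .o.o.o
o..ooo
.o.o.o
.o...o
o.oo..
5) .o.o.o
o..ooo
.o.o.o
.o.o.o
o...o.
6) .o.o.o
o..ooo
oo.o.o
o..o.o
....o.
7) .o.o.o
o.oooo
o.o..o
o.oo.o
....o.
8) .o.o.o
o.oooo
o.o..o
o..o.o
.oooo.
9) ...o.o
.o.ooo
ooo..o
o..o.o
.oooo.
10) ...o.o
.ooooo
o..o.o
o.oo.o
.oooo.
11) ...o.o
.ooooo
o..o.o
o.o..o
.o....
12) ...o.o
.ooooo
o....o
o..ooo
.o.o..
13) ...o.o
.ooooo
o..o.o
o.o..o
.o....
14) ...o.o
.ooooo
o..o.o
o.oo.o
.oooo.
15) o..o.o
o.oooo
...o.o
o.oo.o
.oooo.
16) o..o.o
o.oooo
.o.o.o
.o.o.o
..ooo.
17) o..oo.
o.ooo.
.o.o.o
.o.o.o
..ooo.

16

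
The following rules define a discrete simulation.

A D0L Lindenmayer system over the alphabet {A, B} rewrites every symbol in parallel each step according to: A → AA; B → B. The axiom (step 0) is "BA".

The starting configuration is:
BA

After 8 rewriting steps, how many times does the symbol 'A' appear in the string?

[0] BA
[1] BAA
[2] BAAAA
[3] BAAAAAAAA
[4] BAAAAAAAAAAAAAAAA
[5] BAAAAAAAAAAAAAAAAAAAAAAAAAAAAAAAA
[6] BAAAAAAAAAAAAAAAAAAAAAAAAAAAAAAAAAAAAAAAAAAAAAAAAAAAAAAAAAAAAAAAA
[7] BAAAAAAAAAAAAAAAAAAAAAAAAAAAAAAAAAAAAAAAAAAAAAAAAAAAAAAAAA…AAAAAAAAAAAAAAAAAAAAAAAAAAAAAAAAAAAAAAAAAAAAAAAAAAAAAAAAAA  (len 129)
[8] BAAAAAAAAAAAAAAAAAAAAAAAAAAAAAAAAAAAAAAAAAAAAAAAAAAAAAAAAA…AAAAAAAAAAAAAAAAAAAAAAAAAAAAAAAAAAAAAAAAAAAAAAAAAAAAAAAAAA  (len 257)

256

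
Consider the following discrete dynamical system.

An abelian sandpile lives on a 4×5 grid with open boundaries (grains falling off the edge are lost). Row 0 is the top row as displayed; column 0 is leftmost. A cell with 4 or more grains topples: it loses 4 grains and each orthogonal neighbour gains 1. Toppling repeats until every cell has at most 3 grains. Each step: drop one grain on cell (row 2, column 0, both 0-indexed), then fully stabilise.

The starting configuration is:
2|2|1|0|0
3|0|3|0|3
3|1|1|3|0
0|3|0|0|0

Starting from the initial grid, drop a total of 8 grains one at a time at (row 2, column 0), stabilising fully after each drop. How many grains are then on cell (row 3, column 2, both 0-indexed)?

1

[0] 2|2|1|0|0
3|0|3|0|3
3|1|1|3|0
0|3|0|0|0
[1] 3|2|1|0|0
0|1|3|0|3
1|2|1|3|0
1|3|0|0|0
[2] 3|2|1|0|0
0|1|3|0|3
2|2|1|3|0
1|3|0|0|0
[3] 3|2|1|0|0
0|1|3|0|3
3|2|1|3|0
1|3|0|0|0
[4] 3|2|1|0|0
1|1|3|0|3
0|3|1|3|0
2|3|0|0|0
[5] 3|2|1|0|0
1|1|3|0|3
1|3|1|3|0
2|3|0|0|0
[6] 3|2|1|0|0
1|1|3|0|3
2|3|1|3|0
2|3|0|0|0
[7] 3|2|1|0|0
1|1|3|0|3
3|3|1|3|0
2|3|0|0|0
[8] 3|2|1|0|0
2|2|3|0|3
2|1|2|3|0
0|1|1|0|0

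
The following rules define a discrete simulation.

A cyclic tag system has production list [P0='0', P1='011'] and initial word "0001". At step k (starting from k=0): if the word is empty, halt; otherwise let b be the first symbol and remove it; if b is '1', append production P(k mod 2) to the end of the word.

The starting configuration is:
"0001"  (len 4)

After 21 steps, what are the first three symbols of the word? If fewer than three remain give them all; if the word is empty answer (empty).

11

t=0: "0001"  (len 4)
t=1: "001"  (len 3)
t=2: "01"  (len 2)
t=3: "1"  (len 1)
t=4: "011"  (len 3)
t=5: "11"  (len 2)
t=6: "1011"  (len 4)
t=7: "0110"  (len 4)
t=8: "110"  (len 3)
t=9: "100"  (len 3)
t=10: "00011"  (len 5)
t=11: "0011"  (len 4)
t=12: "011"  (len 3)
t=13: "11"  (len 2)
t=14: "1011"  (len 4)
t=15: "0110"  (len 4)
t=16: "110"  (len 3)
t=17: "100"  (len 3)
t=18: "00011"  (len 5)
t=19: "0011"  (len 4)
t=20: "011"  (len 3)
t=21: "11"  (len 2)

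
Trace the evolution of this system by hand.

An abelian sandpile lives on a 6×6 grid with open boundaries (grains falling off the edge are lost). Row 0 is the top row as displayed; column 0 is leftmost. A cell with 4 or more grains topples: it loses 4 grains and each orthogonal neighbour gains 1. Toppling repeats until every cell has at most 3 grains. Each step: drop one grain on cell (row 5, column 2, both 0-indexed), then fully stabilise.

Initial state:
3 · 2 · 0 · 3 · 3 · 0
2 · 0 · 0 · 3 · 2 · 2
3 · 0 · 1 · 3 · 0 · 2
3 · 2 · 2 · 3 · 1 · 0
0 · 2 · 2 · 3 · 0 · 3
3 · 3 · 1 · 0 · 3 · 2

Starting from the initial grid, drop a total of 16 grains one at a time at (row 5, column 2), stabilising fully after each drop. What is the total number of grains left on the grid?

step 0: 3 · 2 · 0 · 3 · 3 · 0
2 · 0 · 0 · 3 · 2 · 2
3 · 0 · 1 · 3 · 0 · 2
3 · 2 · 2 · 3 · 1 · 0
0 · 2 · 2 · 3 · 0 · 3
3 · 3 · 1 · 0 · 3 · 2
step 1: 3 · 2 · 0 · 3 · 3 · 0
2 · 0 · 0 · 3 · 2 · 2
3 · 0 · 1 · 3 · 0 · 2
3 · 2 · 2 · 3 · 1 · 0
0 · 2 · 2 · 3 · 0 · 3
3 · 3 · 2 · 0 · 3 · 2
step 2: 3 · 2 · 0 · 3 · 3 · 0
2 · 0 · 0 · 3 · 2 · 2
3 · 0 · 1 · 3 · 0 · 2
3 · 2 · 2 · 3 · 1 · 0
0 · 2 · 2 · 3 · 0 · 3
3 · 3 · 3 · 0 · 3 · 2
step 3: 3 · 2 · 0 · 3 · 3 · 0
2 · 0 · 0 · 3 · 2 · 2
3 · 0 · 1 · 3 · 0 · 2
3 · 2 · 2 · 3 · 1 · 0
1 · 3 · 3 · 3 · 0 · 3
0 · 1 · 1 · 1 · 3 · 2
step 4: 3 · 2 · 0 · 3 · 3 · 0
2 · 0 · 0 · 3 · 2 · 2
3 · 0 · 1 · 3 · 0 · 2
3 · 2 · 2 · 3 · 1 · 0
1 · 3 · 3 · 3 · 0 · 3
0 · 1 · 2 · 1 · 3 · 2
step 5: 3 · 2 · 0 · 3 · 3 · 0
2 · 0 · 0 · 3 · 2 · 2
3 · 0 · 1 · 3 · 0 · 2
3 · 2 · 2 · 3 · 1 · 0
1 · 3 · 3 · 3 · 0 · 3
0 · 1 · 3 · 1 · 3 · 2
step 6: 3 · 2 · 1 · 1 · 1 · 1
3 · 0 · 1 · 2 · 0 · 3
0 · 2 · 3 · 1 · 2 · 2
1 · 1 · 1 · 2 · 2 · 0
3 · 1 · 3 · 1 · 1 · 3
0 · 3 · 1 · 3 · 3 · 2
step 7: 3 · 2 · 1 · 1 · 1 · 1
3 · 0 · 1 · 2 · 0 · 3
0 · 2 · 3 · 1 · 2 · 2
1 · 1 · 1 · 2 · 2 · 0
3 · 1 · 3 · 1 · 1 · 3
0 · 3 · 2 · 3 · 3 · 2
step 8: 3 · 2 · 1 · 1 · 1 · 1
3 · 0 · 1 · 2 · 0 · 3
0 · 2 · 3 · 1 · 2 · 2
1 · 1 · 1 · 2 · 2 · 0
3 · 1 · 3 · 1 · 1 · 3
0 · 3 · 3 · 3 · 3 · 2
step 9: 3 · 2 · 1 · 1 · 1 · 1
3 · 0 · 1 · 2 · 0 · 3
0 · 2 · 3 · 1 · 2 · 2
1 · 1 · 2 · 2 · 2 · 0
3 · 3 · 0 · 3 · 2 · 3
1 · 0 · 3 · 1 · 0 · 3
step 10: 3 · 2 · 1 · 1 · 1 · 1
3 · 0 · 1 · 2 · 0 · 3
0 · 2 · 3 · 1 · 2 · 2
1 · 1 · 2 · 2 · 2 · 0
3 · 3 · 1 · 3 · 2 · 3
1 · 1 · 0 · 2 · 0 · 3
step 11: 3 · 2 · 1 · 1 · 1 · 1
3 · 0 · 1 · 2 · 0 · 3
0 · 2 · 3 · 1 · 2 · 2
1 · 1 · 2 · 2 · 2 · 0
3 · 3 · 1 · 3 · 2 · 3
1 · 1 · 1 · 2 · 0 · 3
step 12: 3 · 2 · 1 · 1 · 1 · 1
3 · 0 · 1 · 2 · 0 · 3
0 · 2 · 3 · 1 · 2 · 2
1 · 1 · 2 · 2 · 2 · 0
3 · 3 · 1 · 3 · 2 · 3
1 · 1 · 2 · 2 · 0 · 3
step 13: 3 · 2 · 1 · 1 · 1 · 1
3 · 0 · 1 · 2 · 0 · 3
0 · 2 · 3 · 1 · 2 · 2
1 · 1 · 2 · 2 · 2 · 0
3 · 3 · 1 · 3 · 2 · 3
1 · 1 · 3 · 2 · 0 · 3
step 14: 3 · 2 · 1 · 1 · 1 · 1
3 · 0 · 1 · 2 · 0 · 3
0 · 2 · 3 · 1 · 2 · 2
1 · 1 · 2 · 2 · 2 · 0
3 · 3 · 2 · 3 · 2 · 3
1 · 2 · 0 · 3 · 0 · 3
step 15: 3 · 2 · 1 · 1 · 1 · 1
3 · 0 · 1 · 2 · 0 · 3
0 · 2 · 3 · 1 · 2 · 2
1 · 1 · 2 · 2 · 2 · 0
3 · 3 · 2 · 3 · 2 · 3
1 · 2 · 1 · 3 · 0 · 3
step 16: 3 · 2 · 1 · 1 · 1 · 1
3 · 0 · 1 · 2 · 0 · 3
0 · 2 · 3 · 1 · 2 · 2
1 · 1 · 2 · 2 · 2 · 0
3 · 3 · 2 · 3 · 2 · 3
1 · 2 · 2 · 3 · 0 · 3

63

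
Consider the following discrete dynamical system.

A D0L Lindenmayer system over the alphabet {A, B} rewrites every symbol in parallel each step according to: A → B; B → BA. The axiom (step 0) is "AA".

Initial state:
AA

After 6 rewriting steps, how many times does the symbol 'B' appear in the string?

0) AA
1) BB
2) BABA
3) BABBAB
4) BABBABABBA
5) BABBABABBABBABAB
6) BABBABABBABBABABBABABBABBA

16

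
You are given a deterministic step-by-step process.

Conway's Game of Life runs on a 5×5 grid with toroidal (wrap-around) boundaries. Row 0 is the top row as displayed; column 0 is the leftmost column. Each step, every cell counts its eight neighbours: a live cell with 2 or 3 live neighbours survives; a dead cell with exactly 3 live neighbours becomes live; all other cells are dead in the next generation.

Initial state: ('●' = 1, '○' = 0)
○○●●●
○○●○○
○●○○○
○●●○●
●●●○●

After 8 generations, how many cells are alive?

[0] ○○●●●
○○●○○
○●○○○
○●●○●
●●●○●
[1] ○○○○●
○●●○○
●●○●○
○○○○●
○○○○○
[2] ○○○○○
○●●●●
●●○●●
●○○○●
○○○○○
[3] ○○●●○
○●○○○
○○○○○
○●○●○
○○○○○
[4] ○○●○○
○○●○○
○○●○○
○○○○○
○○○●○
[5] ○○●●○
○●●●○
○○○○○
○○○○○
○○○○○
[6] ○●○●○
○●○●○
○○●○○
○○○○○
○○○○○
[7] ○○○○○
○●○●○
○○●○○
○○○○○
○○○○○
[8] ○○○○○
○○●○○
○○●○○
○○○○○
○○○○○

2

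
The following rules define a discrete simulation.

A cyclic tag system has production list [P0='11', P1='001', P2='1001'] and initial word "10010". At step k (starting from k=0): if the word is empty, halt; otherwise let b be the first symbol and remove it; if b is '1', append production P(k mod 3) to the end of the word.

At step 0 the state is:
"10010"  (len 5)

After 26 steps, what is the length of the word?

27

t=0: "10010"  (len 5)
t=1: "001011"  (len 6)
t=2: "01011"  (len 5)
t=3: "1011"  (len 4)
t=4: "01111"  (len 5)
t=5: "1111"  (len 4)
t=6: "1111001"  (len 7)
t=7: "11100111"  (len 8)
t=8: "1100111001"  (len 10)
t=9: "1001110011001"  (len 13)
t=10: "00111001100111"  (len 14)
t=11: "0111001100111"  (len 13)
t=12: "111001100111"  (len 12)
t=13: "1100110011111"  (len 13)
t=14: "100110011111001"  (len 15)
t=15: "001100111110011001"  (len 18)
t=16: "01100111110011001"  (len 17)
t=17: "1100111110011001"  (len 16)
t=18: "1001111100110011001"  (len 19)
t=19: "00111110011001100111"  (len 20)
t=20: "0111110011001100111"  (len 19)
t=21: "111110011001100111"  (len 18)
t=22: "1111001100110011111"  (len 19)
t=23: "111001100110011111001"  (len 21)
t=24: "110011001100111110011001"  (len 24)
t=25: "1001100110011111001100111"  (len 25)
t=26: "001100110011111001100111001"  (len 27)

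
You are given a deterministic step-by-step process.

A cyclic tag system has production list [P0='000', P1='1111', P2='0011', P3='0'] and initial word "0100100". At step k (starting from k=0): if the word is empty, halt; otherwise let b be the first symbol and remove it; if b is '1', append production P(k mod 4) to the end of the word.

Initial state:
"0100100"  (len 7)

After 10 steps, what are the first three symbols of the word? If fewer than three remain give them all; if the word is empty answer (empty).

100

[0] "0100100"  (len 7)
[1] "100100"  (len 6)
[2] "001001111"  (len 9)
[3] "01001111"  (len 8)
[4] "1001111"  (len 7)
[5] "001111000"  (len 9)
[6] "01111000"  (len 8)
[7] "1111000"  (len 7)
[8] "1110000"  (len 7)
[9] "110000000"  (len 9)
[10] "100000001111"  (len 12)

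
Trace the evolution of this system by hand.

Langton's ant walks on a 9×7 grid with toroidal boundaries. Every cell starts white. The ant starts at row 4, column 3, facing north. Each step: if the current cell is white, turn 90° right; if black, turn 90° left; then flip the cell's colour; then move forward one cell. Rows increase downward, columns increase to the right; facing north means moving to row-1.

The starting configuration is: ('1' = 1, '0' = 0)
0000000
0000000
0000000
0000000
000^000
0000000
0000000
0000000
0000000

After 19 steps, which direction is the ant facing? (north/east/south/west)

west

t=0: 0000000
0000000
0000000
0000000
000^000
0000000
0000000
0000000
0000000
t=1: 0000000
0000000
0000000
0000000
0001>00
0000000
0000000
0000000
0000000
t=2: 0000000
0000000
0000000
0000000
0001100
0000v00
0000000
0000000
0000000
t=3: 0000000
0000000
0000000
0000000
0001100
000<100
0000000
0000000
0000000
t=4: 0000000
0000000
0000000
0000000
000^100
0001100
0000000
0000000
0000000
t=5: 0000000
0000000
0000000
0000000
00<0100
0001100
0000000
0000000
0000000
t=6: 0000000
0000000
0000000
00^0000
0010100
0001100
0000000
0000000
0000000
t=7: 0000000
0000000
0000000
001>000
0010100
0001100
0000000
0000000
0000000
t=8: 0000000
0000000
0000000
0011000
001v100
0001100
0000000
0000000
0000000
t=9: 0000000
0000000
0000000
0011000
00<1100
0001100
0000000
0000000
0000000
t=10: 0000000
0000000
0000000
0011000
0001100
00v1100
0000000
0000000
0000000
t=11: 0000000
0000000
0000000
0011000
0001100
0<11100
0000000
0000000
0000000
t=12: 0000000
0000000
0000000
0011000
0^01100
0111100
0000000
0000000
0000000
t=13: 0000000
0000000
0000000
0011000
01>1100
0111100
0000000
0000000
0000000
t=14: 0000000
0000000
0000000
0011000
0111100
01v1100
0000000
0000000
0000000
t=15: 0000000
0000000
0000000
0011000
0111100
010>100
0000000
0000000
0000000
t=16: 0000000
0000000
0000000
0011000
011^100
0100100
0000000
0000000
0000000
t=17: 0000000
0000000
0000000
0011000
01<0100
0100100
0000000
0000000
0000000
t=18: 0000000
0000000
0000000
0011000
0100100
01v0100
0000000
0000000
0000000
t=19: 0000000
0000000
0000000
0011000
0100100
0<10100
0000000
0000000
0000000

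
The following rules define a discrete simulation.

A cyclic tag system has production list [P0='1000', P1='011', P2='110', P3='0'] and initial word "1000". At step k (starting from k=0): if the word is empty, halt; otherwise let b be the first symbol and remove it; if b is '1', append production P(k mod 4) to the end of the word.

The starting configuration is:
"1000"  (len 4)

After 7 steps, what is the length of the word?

t=0: "1000"  (len 4)
t=1: "0001000"  (len 7)
t=2: "001000"  (len 6)
t=3: "01000"  (len 5)
t=4: "1000"  (len 4)
t=5: "0001000"  (len 7)
t=6: "001000"  (len 6)
t=7: "01000"  (len 5)

5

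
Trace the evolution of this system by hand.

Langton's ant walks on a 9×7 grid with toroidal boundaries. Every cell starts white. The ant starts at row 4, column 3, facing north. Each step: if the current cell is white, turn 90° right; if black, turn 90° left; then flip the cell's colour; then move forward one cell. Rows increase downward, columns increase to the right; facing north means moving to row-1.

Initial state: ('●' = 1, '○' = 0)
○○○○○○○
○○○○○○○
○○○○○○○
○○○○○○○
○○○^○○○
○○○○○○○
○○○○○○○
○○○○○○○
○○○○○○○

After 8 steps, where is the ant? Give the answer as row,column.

4,3

step 0: ○○○○○○○
○○○○○○○
○○○○○○○
○○○○○○○
○○○^○○○
○○○○○○○
○○○○○○○
○○○○○○○
○○○○○○○
step 1: ○○○○○○○
○○○○○○○
○○○○○○○
○○○○○○○
○○○●>○○
○○○○○○○
○○○○○○○
○○○○○○○
○○○○○○○
step 2: ○○○○○○○
○○○○○○○
○○○○○○○
○○○○○○○
○○○●●○○
○○○○v○○
○○○○○○○
○○○○○○○
○○○○○○○
step 3: ○○○○○○○
○○○○○○○
○○○○○○○
○○○○○○○
○○○●●○○
○○○<●○○
○○○○○○○
○○○○○○○
○○○○○○○
step 4: ○○○○○○○
○○○○○○○
○○○○○○○
○○○○○○○
○○○^●○○
○○○●●○○
○○○○○○○
○○○○○○○
○○○○○○○
step 5: ○○○○○○○
○○○○○○○
○○○○○○○
○○○○○○○
○○<○●○○
○○○●●○○
○○○○○○○
○○○○○○○
○○○○○○○
step 6: ○○○○○○○
○○○○○○○
○○○○○○○
○○^○○○○
○○●○●○○
○○○●●○○
○○○○○○○
○○○○○○○
○○○○○○○
step 7: ○○○○○○○
○○○○○○○
○○○○○○○
○○●>○○○
○○●○●○○
○○○●●○○
○○○○○○○
○○○○○○○
○○○○○○○
step 8: ○○○○○○○
○○○○○○○
○○○○○○○
○○●●○○○
○○●v●○○
○○○●●○○
○○○○○○○
○○○○○○○
○○○○○○○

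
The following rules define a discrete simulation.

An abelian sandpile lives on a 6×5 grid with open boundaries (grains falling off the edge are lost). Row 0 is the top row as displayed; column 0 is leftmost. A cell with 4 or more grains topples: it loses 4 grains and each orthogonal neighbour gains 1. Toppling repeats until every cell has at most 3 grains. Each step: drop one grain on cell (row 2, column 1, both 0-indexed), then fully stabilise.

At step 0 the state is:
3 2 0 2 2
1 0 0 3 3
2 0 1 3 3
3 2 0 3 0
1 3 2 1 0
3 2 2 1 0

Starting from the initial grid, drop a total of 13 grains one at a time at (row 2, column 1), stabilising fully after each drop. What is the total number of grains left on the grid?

57

t=0: 3 2 0 2 2
1 0 0 3 3
2 0 1 3 3
3 2 0 3 0
1 3 2 1 0
3 2 2 1 0
t=1: 3 2 0 2 2
1 0 0 3 3
2 1 1 3 3
3 2 0 3 0
1 3 2 1 0
3 2 2 1 0
t=2: 3 2 0 2 2
1 0 0 3 3
2 2 1 3 3
3 2 0 3 0
1 3 2 1 0
3 2 2 1 0
t=3: 3 2 0 2 2
1 0 0 3 3
2 3 1 3 3
3 2 0 3 0
1 3 2 1 0
3 2 2 1 0
t=4: 3 2 0 2 2
1 1 0 3 3
3 0 2 3 3
3 3 0 3 0
1 3 2 1 0
3 2 2 1 0
t=5: 3 2 0 2 2
1 1 0 3 3
3 1 2 3 3
3 3 0 3 0
1 3 2 1 0
3 2 2 1 0
t=6: 3 2 0 2 2
1 1 0 3 3
3 2 2 3 3
3 3 0 3 0
1 3 2 1 0
3 2 2 1 0
t=7: 3 2 0 2 2
1 1 0 3 3
3 3 2 3 3
3 3 0 3 0
1 3 2 1 0
3 2 2 1 0
t=8: 3 2 0 2 2
2 2 0 3 3
1 2 3 3 3
1 2 1 3 0
3 0 3 1 0
3 3 2 1 0
t=9: 3 2 0 2 2
2 2 0 3 3
1 3 3 3 3
1 2 1 3 0
3 0 3 1 0
3 3 2 1 0
t=10: 3 2 0 3 3
2 3 2 1 1
2 1 1 3 1
1 3 3 0 2
3 0 3 2 0
3 3 2 1 0
t=11: 3 2 0 3 3
2 3 2 1 1
2 2 1 3 1
1 3 3 0 2
3 0 3 2 0
3 3 2 1 0
t=12: 3 2 0 3 3
2 3 2 1 1
2 3 1 3 1
1 3 3 0 2
3 0 3 2 0
3 3 2 1 0
t=13: 3 3 0 3 3
3 0 3 1 1
3 2 3 3 1
2 1 1 1 2
3 2 0 3 0
3 3 3 1 0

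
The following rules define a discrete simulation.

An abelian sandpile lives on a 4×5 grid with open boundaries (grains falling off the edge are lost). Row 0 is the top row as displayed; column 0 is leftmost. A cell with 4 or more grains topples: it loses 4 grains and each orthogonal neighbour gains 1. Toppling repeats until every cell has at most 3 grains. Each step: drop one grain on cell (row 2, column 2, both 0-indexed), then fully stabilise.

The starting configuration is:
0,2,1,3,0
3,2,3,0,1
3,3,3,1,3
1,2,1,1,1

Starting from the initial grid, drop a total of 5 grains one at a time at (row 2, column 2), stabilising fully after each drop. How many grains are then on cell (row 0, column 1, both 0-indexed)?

3

gen 0: 0,2,1,3,0
3,2,3,0,1
3,3,3,1,3
1,2,1,1,1
gen 1: 1,3,2,3,0
1,1,1,1,1
1,2,2,2,3
2,3,2,1,1
gen 2: 1,3,2,3,0
1,1,1,1,1
1,2,3,2,3
2,3,2,1,1
gen 3: 1,3,2,3,0
1,1,2,1,1
1,3,0,3,3
2,3,3,1,1
gen 4: 1,3,2,3,0
1,1,2,1,1
1,3,1,3,3
2,3,3,1,1
gen 5: 1,3,2,3,0
1,1,2,1,1
1,3,2,3,3
2,3,3,1,1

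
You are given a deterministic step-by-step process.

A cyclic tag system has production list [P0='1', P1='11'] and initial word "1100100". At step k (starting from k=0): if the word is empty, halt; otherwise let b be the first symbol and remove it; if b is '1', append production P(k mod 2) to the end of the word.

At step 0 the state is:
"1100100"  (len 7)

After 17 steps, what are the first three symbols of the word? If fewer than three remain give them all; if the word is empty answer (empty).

0) "1100100"  (len 7)
1) "1001001"  (len 7)
2) "00100111"  (len 8)
3) "0100111"  (len 7)
4) "100111"  (len 6)
5) "001111"  (len 6)
6) "01111"  (len 5)
7) "1111"  (len 4)
8) "11111"  (len 5)
9) "11111"  (len 5)
10) "111111"  (len 6)
11) "111111"  (len 6)
12) "1111111"  (len 7)
13) "1111111"  (len 7)
14) "11111111"  (len 8)
15) "11111111"  (len 8)
16) "111111111"  (len 9)
17) "111111111"  (len 9)

111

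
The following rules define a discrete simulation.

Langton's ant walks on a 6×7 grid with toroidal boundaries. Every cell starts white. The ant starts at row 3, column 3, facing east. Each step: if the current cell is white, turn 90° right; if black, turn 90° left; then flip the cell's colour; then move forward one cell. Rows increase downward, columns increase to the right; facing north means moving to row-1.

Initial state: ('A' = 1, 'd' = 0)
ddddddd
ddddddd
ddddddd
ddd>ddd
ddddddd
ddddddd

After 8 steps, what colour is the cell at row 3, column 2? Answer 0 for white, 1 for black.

1

k=0  ddddddd
ddddddd
ddddddd
ddd>ddd
ddddddd
ddddddd
k=1  ddddddd
ddddddd
ddddddd
dddAddd
dddvddd
ddddddd
k=2  ddddddd
ddddddd
ddddddd
dddAddd
dd<Addd
ddddddd
k=3  ddddddd
ddddddd
ddddddd
dd^Addd
ddAAddd
ddddddd
k=4  ddddddd
ddddddd
ddddddd
ddA>ddd
ddAAddd
ddddddd
k=5  ddddddd
ddddddd
ddd^ddd
ddAdddd
ddAAddd
ddddddd
k=6  ddddddd
ddddddd
dddA>dd
ddAdddd
ddAAddd
ddddddd
k=7  ddddddd
ddddddd
dddAAdd
ddAdvdd
ddAAddd
ddddddd
k=8  ddddddd
ddddddd
dddAAdd
ddA<Add
ddAAddd
ddddddd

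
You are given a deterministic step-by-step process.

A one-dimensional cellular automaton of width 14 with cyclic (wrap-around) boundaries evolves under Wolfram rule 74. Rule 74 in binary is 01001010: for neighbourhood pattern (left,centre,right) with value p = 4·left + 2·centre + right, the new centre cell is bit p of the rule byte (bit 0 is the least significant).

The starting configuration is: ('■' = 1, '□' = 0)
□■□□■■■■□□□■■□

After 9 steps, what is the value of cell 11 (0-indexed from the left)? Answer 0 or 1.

0

t=0: □■□□■■■■□□□■■□
t=1: ■□□■■□□■□□■■■□
t=2: □□■■■□■□□■■□■□
t=3: □■■□■□□□■■■□□□
t=4: ■■■□□□□■■□■□□□
t=5: ■□■□□□■■■□□□□■
t=6: ■□□□□■■□■□□□■■
t=7: ■□□□■■■□□□□■■□
t=8: □□□■■□■□□□■■■□
t=9: □□■■■□□□□■■□■□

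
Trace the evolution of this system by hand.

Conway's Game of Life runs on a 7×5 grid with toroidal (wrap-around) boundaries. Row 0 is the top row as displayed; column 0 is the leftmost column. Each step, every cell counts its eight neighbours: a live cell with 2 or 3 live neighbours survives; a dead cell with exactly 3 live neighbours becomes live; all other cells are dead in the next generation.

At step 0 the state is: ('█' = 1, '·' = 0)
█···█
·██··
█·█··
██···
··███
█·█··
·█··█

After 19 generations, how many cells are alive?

t=0: █···█
·██··
█·█··
██···
··███
█·█··
·█··█
t=1: ··███
··███
█·█··
█····
··███
█·█··
·█·██
t=2: ·█···
█····
█·█··
█·█··
█·███
█····
·█···
t=3: ██···
█····
█···█
█·█··
█·██·
█·██·
██···
t=4: ····█
·····
█···█
█·█··
█····
█··█·
·····
t=5: ·····
█···█
██··█
█····
█····
····█
····█
t=6: █···█
·█··█
·█···
·····
█···█
█···█
·····
t=7: █···█
·█··█
█····
█····
█···█
█···█
·····
t=8: █···█
·█··█
██··█
██···
·█···
█···█
·····
t=9: █···█
·█·█·
··█·█
··█·█
·█··█
█····
·····
t=10: █···█
·███·
███·█
·██·█
·█·██
█····
█···█
t=11: ··█··
·····
····█
·····
·█·██
·█·█·
·█···
t=12: ·····
·····
·····
█··██
█··██
·█·██
·█···
t=13: ·····
·····
····█
█··█·
·█···
·█·█·
█·█··
t=14: ·····
·····
····█
█···█
██··█
██···
·██··
t=15: ·····
·····
█···█
·█·█·
·····
····█
███··
t=16: ·█···
·····
█···█
█···█
·····
██···
██···
t=17: ██···
█····
█···█
█···█
·█··█
██···
··█··
t=18: ██···
·····
·█···
·█·█·
·█··█
███··
··█··
t=19: ·█···
██···
··█··
·█···
···██
█·██·
··█··

11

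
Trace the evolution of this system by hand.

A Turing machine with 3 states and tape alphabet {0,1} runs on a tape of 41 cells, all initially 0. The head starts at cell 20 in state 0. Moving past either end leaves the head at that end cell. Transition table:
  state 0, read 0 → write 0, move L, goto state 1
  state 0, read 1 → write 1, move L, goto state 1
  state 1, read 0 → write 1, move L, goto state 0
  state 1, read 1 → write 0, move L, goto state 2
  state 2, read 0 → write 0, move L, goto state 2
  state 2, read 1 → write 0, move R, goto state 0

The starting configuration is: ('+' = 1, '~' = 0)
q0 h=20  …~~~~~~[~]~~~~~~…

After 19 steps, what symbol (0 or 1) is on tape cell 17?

1

0) q0 h=20  …~~~~~~[~]~~~~~~…
1) q1 h=19  …~~~~~~[~]~~~~~~…
2) q0 h=18  …~~~~~~[~]+~~~~~…
3) q1 h=17  …~~~~~~[~]~+~~~~…
4) q0 h=16  …~~~~~~[~]+~+~~~…
5) q1 h=15  …~~~~~~[~]~+~+~~…
6) q0 h=14  …~~~~~~[~]+~+~+~…
7) q1 h=13  …~~~~~~[~]~+~+~+…
8) q0 h=12  …~~~~~~[~]+~+~+~…
9) q1 h=11  …~~~~~~[~]~+~+~+…
10) q0 h=10  …~~~~~~[~]+~+~+~…
11) q1 h= 9  …~~~~~~[~]~+~+~+…
12) q0 h= 8  …~~~~~~[~]+~+~+~…
13) q1 h= 7  …~~~~~~[~]~+~+~+…
14) q0 h= 6  |~~~~~~[~]+~+~+~…
15) q1 h= 5  |~~~~~[~]~+~+~+…
16) q0 h= 4  |~~~~[~]+~+~+~…
17) q1 h= 3  |~~~[~]~+~+~+…
18) q0 h= 2  |~~[~]+~+~+~…
19) q1 h= 1  |~[~]~+~+~+…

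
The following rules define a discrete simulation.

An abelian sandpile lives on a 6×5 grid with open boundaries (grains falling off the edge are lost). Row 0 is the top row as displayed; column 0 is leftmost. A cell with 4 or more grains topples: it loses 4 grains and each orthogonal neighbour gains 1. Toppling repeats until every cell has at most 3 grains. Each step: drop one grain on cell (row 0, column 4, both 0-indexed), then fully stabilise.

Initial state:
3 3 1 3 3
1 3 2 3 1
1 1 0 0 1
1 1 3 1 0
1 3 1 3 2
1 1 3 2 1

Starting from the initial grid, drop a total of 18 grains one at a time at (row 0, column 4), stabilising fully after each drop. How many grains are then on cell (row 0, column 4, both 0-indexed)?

1

t=0: 3 3 1 3 3
1 3 2 3 1
1 1 0 0 1
1 1 3 1 0
1 3 1 3 2
1 1 3 2 1
t=1: 3 3 2 1 1
1 3 3 0 3
1 1 0 1 1
1 1 3 1 0
1 3 1 3 2
1 1 3 2 1
t=2: 3 3 2 1 2
1 3 3 0 3
1 1 0 1 1
1 1 3 1 0
1 3 1 3 2
1 1 3 2 1
t=3: 3 3 2 1 3
1 3 3 0 3
1 1 0 1 1
1 1 3 1 0
1 3 1 3 2
1 1 3 2 1
t=4: 3 3 2 2 1
1 3 3 1 0
1 1 0 1 2
1 1 3 1 0
1 3 1 3 2
1 1 3 2 1
t=5: 3 3 2 2 2
1 3 3 1 0
1 1 0 1 2
1 1 3 1 0
1 3 1 3 2
1 1 3 2 1
t=6: 3 3 2 2 3
1 3 3 1 0
1 1 0 1 2
1 1 3 1 0
1 3 1 3 2
1 1 3 2 1
t=7: 3 3 2 3 0
1 3 3 1 1
1 1 0 1 2
1 1 3 1 0
1 3 1 3 2
1 1 3 2 1
t=8: 3 3 2 3 1
1 3 3 1 1
1 1 0 1 2
1 1 3 1 0
1 3 1 3 2
1 1 3 2 1
t=9: 3 3 2 3 2
1 3 3 1 1
1 1 0 1 2
1 1 3 1 0
1 3 1 3 2
1 1 3 2 1
t=10: 3 3 2 3 3
1 3 3 1 1
1 1 0 1 2
1 1 3 1 0
1 3 1 3 2
1 1 3 2 1
t=11: 3 3 3 0 1
1 3 3 2 2
1 1 0 1 2
1 1 3 1 0
1 3 1 3 2
1 1 3 2 1
t=12: 3 3 3 0 2
1 3 3 2 2
1 1 0 1 2
1 1 3 1 0
1 3 1 3 2
1 1 3 2 1
t=13: 3 3 3 0 3
1 3 3 2 2
1 1 0 1 2
1 1 3 1 0
1 3 1 3 2
1 1 3 2 1
t=14: 3 3 3 1 0
1 3 3 2 3
1 1 0 1 2
1 1 3 1 0
1 3 1 3 2
1 1 3 2 1
t=15: 3 3 3 1 1
1 3 3 2 3
1 1 0 1 2
1 1 3 1 0
1 3 1 3 2
1 1 3 2 1
t=16: 3 3 3 1 2
1 3 3 2 3
1 1 0 1 2
1 1 3 1 0
1 3 1 3 2
1 1 3 2 1
t=17: 3 3 3 1 3
1 3 3 2 3
1 1 0 1 2
1 1 3 1 0
1 3 1 3 2
1 1 3 2 1
t=18: 3 3 3 2 1
1 3 3 3 0
1 1 0 1 3
1 1 3 1 0
1 3 1 3 2
1 1 3 2 1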